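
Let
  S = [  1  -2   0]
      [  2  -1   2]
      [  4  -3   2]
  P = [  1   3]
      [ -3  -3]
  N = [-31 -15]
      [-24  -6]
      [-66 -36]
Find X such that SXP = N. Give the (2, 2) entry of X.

X = S⁻¹NP⁻¹ (apply S⁻¹ on the left and P⁻¹ on the right).
S has determinant -4; S⁻¹ = [[-1, -1, 1], [-1, -1/2, 1/2], [1/2, 5/4, -3/4]].
det P = 6, so P⁻¹ = [[-1/2, -1/2], [1/2, 1/6]].
S⁻¹N = [[-11, -15], [10, 0], [4, 12]].
X = (S⁻¹N)P⁻¹ = [[-2, 3], [-5, -5], [4, 0]].

-5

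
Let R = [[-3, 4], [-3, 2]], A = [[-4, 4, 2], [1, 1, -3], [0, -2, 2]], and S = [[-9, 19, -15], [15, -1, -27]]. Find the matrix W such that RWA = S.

Isolating W: multiply by R⁻¹ from the left and A⁻¹ from the right, so W = R⁻¹SA⁻¹.
R has determinant 6; R⁻¹ = [[1/3, -2/3], [1/2, -1/2]].
det A = 4, so A⁻¹ = [[-1, -3, -7/2], [-1/2, -2, -5/2], [-1/2, -2, -2]].
R⁻¹S = [[-13, 7, 13], [-12, 10, 6]].
W = (R⁻¹S)A⁻¹ = [[3, -1, 2], [4, 4, 5]].

W = [[3, -1, 2], [4, 4, 5]]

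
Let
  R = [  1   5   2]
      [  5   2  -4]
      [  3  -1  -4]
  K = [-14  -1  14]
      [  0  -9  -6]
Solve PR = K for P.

Since R sits to the right of P, P = KR⁻¹.
det R = 6, so R⁻¹ = [[-2, 3, -4], [4/3, -5/3, 7/3], [-11/6, 8/3, -23/6]].
P = KR⁻¹ = [[-14, -1, 14], [0, -9, -6]] · [[-2, 3, -4], [4/3, -5/3, 7/3], [-11/6, 8/3, -23/6]] = [[1, -3, 0], [-1, -1, 2]].

P = [[1, -3, 0], [-1, -1, 2]]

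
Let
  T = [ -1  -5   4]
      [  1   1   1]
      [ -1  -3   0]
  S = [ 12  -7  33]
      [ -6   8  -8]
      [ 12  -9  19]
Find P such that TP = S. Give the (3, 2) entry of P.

Since T multiplies P on the left, P = T⁻¹S.
T has determinant -6; T⁻¹ = [[-1/2, 2, 3/2], [1/6, -2/3, -5/6], [1/3, -1/3, -2/3]].
P = T⁻¹S = [[-1/2, 2, 3/2], [1/6, -2/3, -5/6], [1/3, -1/3, -2/3]] · [[12, -7, 33], [-6, 8, -8], [12, -9, 19]] = [[0, 6, -4], [-4, 1, -5], [-2, 1, 1]].

1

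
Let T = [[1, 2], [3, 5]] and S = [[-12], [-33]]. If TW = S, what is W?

W = [[-6], [-3]]

T is on the left of W, so left-multiply by T⁻¹: W = T⁻¹S.
det T = -1; the adjugate gives T⁻¹ = [[-5, 2], [3, -1]].
W = T⁻¹S = [[-5, 2], [3, -1]] · [[-12], [-33]] = [[-6], [-3]].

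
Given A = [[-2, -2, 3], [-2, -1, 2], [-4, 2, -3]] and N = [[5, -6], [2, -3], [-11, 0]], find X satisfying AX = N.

X = [[1, 1], [-2, 5], [1, 2]]

A is on the left of X, so left-multiply by A⁻¹: X = A⁻¹N.
A has determinant 6; A⁻¹ = [[-1/6, 0, -1/6], [-7/3, 3, -1/3], [-4/3, 2, -1/3]].
X = A⁻¹N = [[-1/6, 0, -1/6], [-7/3, 3, -1/3], [-4/3, 2, -1/3]] · [[5, -6], [2, -3], [-11, 0]] = [[1, 1], [-2, 5], [1, 2]].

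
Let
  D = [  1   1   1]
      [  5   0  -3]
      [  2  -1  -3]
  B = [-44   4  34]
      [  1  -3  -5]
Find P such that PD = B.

P = [[-2, -6, -6], [-5, 2, -2]]

D is on the right of P, so right-multiply by D⁻¹: P = BD⁻¹.
det D = 1, so D⁻¹ = [[-3, 2, -3], [9, -5, 8], [-5, 3, -5]].
P = BD⁻¹ = [[-44, 4, 34], [1, -3, -5]] · [[-3, 2, -3], [9, -5, 8], [-5, 3, -5]] = [[-2, -6, -6], [-5, 2, -2]].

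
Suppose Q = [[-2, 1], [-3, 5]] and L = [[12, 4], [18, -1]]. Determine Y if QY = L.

Y = [[-6, -3], [0, -2]]

Left-multiplying both sides by Q⁻¹ gives Y = Q⁻¹L.
det Q = -7, so Q⁻¹ = [[-5/7, 1/7], [-3/7, 2/7]].
Y = Q⁻¹L = [[-5/7, 1/7], [-3/7, 2/7]] · [[12, 4], [18, -1]] = [[-6, -3], [0, -2]].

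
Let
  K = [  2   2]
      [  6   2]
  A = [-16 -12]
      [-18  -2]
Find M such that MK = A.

M = [[-5, -1], [3, -4]]

Right-multiplying both sides by K⁻¹ gives M = AK⁻¹.
det K = -8, so K⁻¹ = [[-1/4, 1/4], [3/4, -1/4]].
M = AK⁻¹ = [[-16, -12], [-18, -2]] · [[-1/4, 1/4], [3/4, -1/4]] = [[-5, -1], [3, -4]].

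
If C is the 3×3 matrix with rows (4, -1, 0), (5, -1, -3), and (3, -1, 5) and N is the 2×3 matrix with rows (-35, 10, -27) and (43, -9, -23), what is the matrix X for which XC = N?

X = [[-3, -1, -6], [4, 6, -1]]

Since C sits to the right of X, X = NC⁻¹.
det C = 2; the adjugate gives C⁻¹ = [[-4, 5/2, 3/2], [-17, 10, 6], [-1, 1/2, 1/2]].
X = NC⁻¹ = [[-35, 10, -27], [43, -9, -23]] · [[-4, 5/2, 3/2], [-17, 10, 6], [-1, 1/2, 1/2]] = [[-3, -1, -6], [4, 6, -1]].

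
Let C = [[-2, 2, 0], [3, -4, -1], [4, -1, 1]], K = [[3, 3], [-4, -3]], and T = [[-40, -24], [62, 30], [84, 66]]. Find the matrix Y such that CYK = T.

Y = [[1, -5], [5, 3], [5, 5]]

Left-multiply by C⁻¹ and right-multiply by K⁻¹: Y = C⁻¹TK⁻¹.
det C = -4, so C⁻¹ = [[5/4, 1/2, 1/2], [7/4, 1/2, 1/2], [-13/4, -3/2, -1/2]].
det K = 3; the adjugate gives K⁻¹ = [[-1, -1], [4/3, 1]].
C⁻¹T = [[23, 18], [3, 6], [-5, 0]].
Y = (C⁻¹T)K⁻¹ = [[1, -5], [5, 3], [5, 5]].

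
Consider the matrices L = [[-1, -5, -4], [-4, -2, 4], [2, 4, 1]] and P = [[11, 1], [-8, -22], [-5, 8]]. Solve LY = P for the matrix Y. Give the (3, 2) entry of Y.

-4

L is on the left of Y, so left-multiply by L⁻¹: Y = L⁻¹P.
L has determinant 6; L⁻¹ = [[-3, -11/6, -14/3], [2, 7/6, 10/3], [-2, -1, -3]].
Y = L⁻¹P = [[-3, -11/6, -14/3], [2, 7/6, 10/3], [-2, -1, -3]] · [[11, 1], [-8, -22], [-5, 8]] = [[5, 0], [-4, 3], [1, -4]].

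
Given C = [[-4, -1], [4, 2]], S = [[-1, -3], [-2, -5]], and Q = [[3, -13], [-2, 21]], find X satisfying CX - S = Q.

CX = Q + S = [[2, -16], [-4, 16]].
Left-multiplying both sides by C⁻¹ gives X = C⁻¹(Q + S).
det C = -4, so C⁻¹ = [[-1/2, -1/4], [1, 1]].
X = C⁻¹(Q + S) = [[0, 4], [-2, 0]].

X = [[0, 4], [-2, 0]]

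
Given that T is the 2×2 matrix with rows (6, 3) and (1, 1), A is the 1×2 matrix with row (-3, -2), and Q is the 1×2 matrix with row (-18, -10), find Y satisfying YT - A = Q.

YT = Q + A = [[-21, -12]].
Right-multiplying both sides by T⁻¹ gives Y = (Q + A)T⁻¹.
det T = 3; the adjugate gives T⁻¹ = [[1/3, -1], [-1/3, 2]].
Y = (Q + A)T⁻¹ = [[-3, -3]].

Y = [[-3, -3]]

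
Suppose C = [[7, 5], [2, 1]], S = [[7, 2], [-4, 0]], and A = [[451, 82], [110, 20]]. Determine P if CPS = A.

P = [[3, -3], [4, -4]]

P = C⁻¹AS⁻¹ (apply C⁻¹ on the left and S⁻¹ on the right).
C has determinant -3; C⁻¹ = [[-1/3, 5/3], [2/3, -7/3]].
det S = 8; the adjugate gives S⁻¹ = [[0, -1/4], [1/2, 7/8]].
C⁻¹A = [[33, 6], [44, 8]].
P = (C⁻¹A)S⁻¹ = [[3, -3], [4, -4]].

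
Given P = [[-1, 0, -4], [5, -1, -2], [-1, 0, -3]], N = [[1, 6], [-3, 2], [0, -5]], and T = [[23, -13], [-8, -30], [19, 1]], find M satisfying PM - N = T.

M = [[-4, -5], [1, -3], [-5, 3]]

PM = T + N = [[24, -7], [-11, -28], [19, -4]].
P is on the left of M, so left-multiply by P⁻¹: M = P⁻¹(T + N).
P has determinant 1; P⁻¹ = [[3, 0, -4], [17, -1, -22], [-1, 0, 1]].
M = P⁻¹(T + N) = [[-4, -5], [1, -3], [-5, 3]].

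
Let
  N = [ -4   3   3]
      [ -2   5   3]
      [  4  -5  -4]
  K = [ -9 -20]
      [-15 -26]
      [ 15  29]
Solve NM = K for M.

M = [[0, 2], [-3, -5], [0, 1]]

Since N multiplies M on the left, M = N⁻¹K.
N has determinant 2; N⁻¹ = [[-5/2, -3/2, -3], [2, 2, 3], [-5, -4, -7]].
M = N⁻¹K = [[-5/2, -3/2, -3], [2, 2, 3], [-5, -4, -7]] · [[-9, -20], [-15, -26], [15, 29]] = [[0, 2], [-3, -5], [0, 1]].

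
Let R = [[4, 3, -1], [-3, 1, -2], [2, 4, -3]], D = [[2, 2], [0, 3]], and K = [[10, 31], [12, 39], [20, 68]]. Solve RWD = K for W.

W = [[-1, 0], [3, 1], [0, -4]]

W = R⁻¹KD⁻¹ (apply R⁻¹ on the left and D⁻¹ on the right).
det R = -5, so R⁻¹ = [[-1, -1, 1], [13/5, 2, -11/5], [14/5, 2, -13/5]].
det D = 6, so D⁻¹ = [[1/2, -1/3], [0, 1/3]].
R⁻¹K = [[-2, -2], [6, 9], [0, -12]].
W = (R⁻¹K)D⁻¹ = [[-1, 0], [3, 1], [0, -4]].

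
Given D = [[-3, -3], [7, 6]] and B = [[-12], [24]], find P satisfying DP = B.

Since D multiplies P on the left, P = D⁻¹B.
det D = 3, so D⁻¹ = [[2, 1], [-7/3, -1]].
P = D⁻¹B = [[2, 1], [-7/3, -1]] · [[-12], [24]] = [[0], [4]].

P = [[0], [4]]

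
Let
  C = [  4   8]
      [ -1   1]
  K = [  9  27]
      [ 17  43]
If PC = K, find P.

P = [[3, 3], [5, 3]]

C is on the right of P, so right-multiply by C⁻¹: P = KC⁻¹.
C has determinant 12; C⁻¹ = [[1/12, -2/3], [1/12, 1/3]].
P = KC⁻¹ = [[9, 27], [17, 43]] · [[1/12, -2/3], [1/12, 1/3]] = [[3, 3], [5, 3]].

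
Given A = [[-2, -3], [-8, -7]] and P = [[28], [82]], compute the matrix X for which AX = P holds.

X = [[-5], [-6]]

A is on the left of X, so left-multiply by A⁻¹: X = A⁻¹P.
A has determinant -10; A⁻¹ = [[7/10, -3/10], [-4/5, 1/5]].
X = A⁻¹P = [[7/10, -3/10], [-4/5, 1/5]] · [[28], [82]] = [[-5], [-6]].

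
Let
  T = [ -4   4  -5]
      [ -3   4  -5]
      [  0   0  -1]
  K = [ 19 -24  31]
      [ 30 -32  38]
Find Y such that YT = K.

Y = [[-1, -5, -1], [-6, -2, 2]]

Right-multiplying both sides by T⁻¹ gives Y = KT⁻¹.
det T = 4; the adjugate gives T⁻¹ = [[-1, 1, 0], [-3/4, 1, -5/4], [0, 0, -1]].
Y = KT⁻¹ = [[19, -24, 31], [30, -32, 38]] · [[-1, 1, 0], [-3/4, 1, -5/4], [0, 0, -1]] = [[-1, -5, -1], [-6, -2, 2]].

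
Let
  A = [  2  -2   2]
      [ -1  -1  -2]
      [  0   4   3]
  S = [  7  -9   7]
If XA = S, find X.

X = [[5, 3, 1]]

Right-multiplying both sides by A⁻¹ gives X = SA⁻¹.
A has determinant -4; A⁻¹ = [[-5/4, -7/2, -3/2], [-3/4, -3/2, -1/2], [1, 2, 1]].
X = SA⁻¹ = [[7, -9, 7]] · [[-5/4, -7/2, -3/2], [-3/4, -3/2, -1/2], [1, 2, 1]] = [[5, 3, 1]].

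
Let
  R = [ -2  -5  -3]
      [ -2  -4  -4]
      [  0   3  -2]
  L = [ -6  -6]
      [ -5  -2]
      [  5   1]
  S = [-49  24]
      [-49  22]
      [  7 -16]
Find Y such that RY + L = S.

Y = [[4, -4], [4, -5], [5, 1]]

RY = S − L = [[-43, 30], [-44, 24], [2, -17]].
R is on the left of Y, so left-multiply by R⁻¹: Y = R⁻¹(S − L).
det R = -2, so R⁻¹ = [[-10, 19/2, -4], [2, -2, 1], [3, -3, 1]].
Y = R⁻¹(S − L) = [[4, -4], [4, -5], [5, 1]].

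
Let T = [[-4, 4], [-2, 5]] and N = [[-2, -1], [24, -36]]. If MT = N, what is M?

Since T sits to the right of M, M = NT⁻¹.
T has determinant -12; T⁻¹ = [[-5/12, 1/3], [-1/6, 1/3]].
M = NT⁻¹ = [[-2, -1], [24, -36]] · [[-5/12, 1/3], [-1/6, 1/3]] = [[1, -1], [-4, -4]].

M = [[1, -1], [-4, -4]]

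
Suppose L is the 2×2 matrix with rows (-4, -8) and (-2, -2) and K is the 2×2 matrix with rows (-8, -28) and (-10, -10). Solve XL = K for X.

Right-multiplying both sides by L⁻¹ gives X = KL⁻¹.
det L = -8; the adjugate gives L⁻¹ = [[1/4, -1], [-1/4, 1/2]].
X = KL⁻¹ = [[-8, -28], [-10, -10]] · [[1/4, -1], [-1/4, 1/2]] = [[5, -6], [0, 5]].

X = [[5, -6], [0, 5]]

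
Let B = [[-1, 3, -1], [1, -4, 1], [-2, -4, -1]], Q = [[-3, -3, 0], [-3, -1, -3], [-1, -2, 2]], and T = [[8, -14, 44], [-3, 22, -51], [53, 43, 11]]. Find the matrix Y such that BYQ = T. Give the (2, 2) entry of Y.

Isolating Y: multiply by B⁻¹ from the left and Q⁻¹ from the right, so Y = B⁻¹TQ⁻¹.
B has determinant 1; B⁻¹ = [[8, 7, -1], [-1, -1, 0], [-12, -10, 1]].
det Q = -3, so Q⁻¹ = [[8/3, -2, -3], [-3, 2, 3], [-5/3, 1, 2]].
B⁻¹T = [[-10, -1, -16], [-5, -8, 7], [-13, -9, -7]].
Y = (B⁻¹T)Q⁻¹ = [[3, 2, -5], [-1, 1, 5], [4, 1, -2]].

1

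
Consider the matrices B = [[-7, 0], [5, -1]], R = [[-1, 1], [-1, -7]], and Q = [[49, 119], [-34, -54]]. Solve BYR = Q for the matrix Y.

Y = [[4, 3], [-3, 4]]

Isolating Y: multiply by B⁻¹ from the left and R⁻¹ from the right, so Y = B⁻¹QR⁻¹.
det B = 7; the adjugate gives B⁻¹ = [[-1/7, 0], [-5/7, -1]].
R has determinant 8; R⁻¹ = [[-7/8, -1/8], [1/8, -1/8]].
B⁻¹Q = [[-7, -17], [-1, -31]].
Y = (B⁻¹Q)R⁻¹ = [[4, 3], [-3, 4]].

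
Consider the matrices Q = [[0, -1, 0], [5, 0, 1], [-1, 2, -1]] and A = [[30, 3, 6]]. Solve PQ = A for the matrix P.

Q is on the right of P, so right-multiply by Q⁻¹: P = AQ⁻¹.
det Q = -4, so Q⁻¹ = [[1/2, 1/4, 1/4], [-1, 0, 0], [-5/2, -1/4, -5/4]].
P = AQ⁻¹ = [[30, 3, 6]] · [[1/2, 1/4, 1/4], [-1, 0, 0], [-5/2, -1/4, -5/4]] = [[-3, 6, 0]].

P = [[-3, 6, 0]]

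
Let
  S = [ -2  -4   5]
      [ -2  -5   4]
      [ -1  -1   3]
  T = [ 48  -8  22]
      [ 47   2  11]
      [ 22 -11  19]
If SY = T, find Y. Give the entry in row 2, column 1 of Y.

-5

Since S multiplies Y on the left, Y = S⁻¹T.
det S = -1, so S⁻¹ = [[11, -7, -9], [-2, 1, 2], [3, -2, -2]].
Y = S⁻¹T = [[11, -7, -9], [-2, 1, 2], [3, -2, -2]] · [[48, -8, 22], [47, 2, 11], [22, -11, 19]] = [[1, -3, -6], [-5, -4, 5], [6, -6, 6]].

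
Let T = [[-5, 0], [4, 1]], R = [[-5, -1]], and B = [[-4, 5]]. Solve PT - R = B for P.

PT = B + R = [[-9, 4]].
Right-multiplying both sides by T⁻¹ gives P = (B + R)T⁻¹.
det T = -5, so T⁻¹ = [[-1/5, 0], [4/5, 1]].
P = (B + R)T⁻¹ = [[5, 4]].

P = [[5, 4]]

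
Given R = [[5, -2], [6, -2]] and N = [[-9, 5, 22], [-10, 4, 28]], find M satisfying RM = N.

M = [[-1, -1, 6], [2, -5, 4]]

R is on the left of M, so left-multiply by R⁻¹: M = R⁻¹N.
det R = 2, so R⁻¹ = [[-1, 1], [-3, 5/2]].
M = R⁻¹N = [[-1, 1], [-3, 5/2]] · [[-9, 5, 22], [-10, 4, 28]] = [[-1, -1, 6], [2, -5, 4]].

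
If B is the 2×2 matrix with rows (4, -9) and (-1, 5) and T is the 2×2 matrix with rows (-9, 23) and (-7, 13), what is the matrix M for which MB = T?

M = [[-2, 1], [-2, -1]]

Since B sits to the right of M, M = TB⁻¹.
B has determinant 11; B⁻¹ = [[5/11, 9/11], [1/11, 4/11]].
M = TB⁻¹ = [[-9, 23], [-7, 13]] · [[5/11, 9/11], [1/11, 4/11]] = [[-2, 1], [-2, -1]].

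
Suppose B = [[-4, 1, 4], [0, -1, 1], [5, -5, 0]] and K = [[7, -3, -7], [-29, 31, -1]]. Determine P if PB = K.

P = [[-3, 5, -1], [1, -5, -5]]

Since B sits to the right of P, P = KB⁻¹.
det B = 5; the adjugate gives B⁻¹ = [[1, -4, 1], [1, -4, 4/5], [1, -3, 4/5]].
P = KB⁻¹ = [[7, -3, -7], [-29, 31, -1]] · [[1, -4, 1], [1, -4, 4/5], [1, -3, 4/5]] = [[-3, 5, -1], [1, -5, -5]].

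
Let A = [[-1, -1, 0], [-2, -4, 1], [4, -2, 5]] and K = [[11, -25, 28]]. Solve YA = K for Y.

A is on the right of Y, so right-multiply by A⁻¹: Y = KA⁻¹.
det A = 4; the adjugate gives A⁻¹ = [[-9/2, 5/4, -1/4], [7/2, -5/4, 1/4], [5, -3/2, 1/2]].
Y = KA⁻¹ = [[11, -25, 28]] · [[-9/2, 5/4, -1/4], [7/2, -5/4, 1/4], [5, -3/2, 1/2]] = [[3, 3, 5]].

Y = [[3, 3, 5]]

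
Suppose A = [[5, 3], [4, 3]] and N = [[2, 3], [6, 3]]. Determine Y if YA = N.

Since A sits to the right of Y, Y = NA⁻¹.
A has determinant 3; A⁻¹ = [[1, -1], [-4/3, 5/3]].
Y = NA⁻¹ = [[2, 3], [6, 3]] · [[1, -1], [-4/3, 5/3]] = [[-2, 3], [2, -1]].

Y = [[-2, 3], [2, -1]]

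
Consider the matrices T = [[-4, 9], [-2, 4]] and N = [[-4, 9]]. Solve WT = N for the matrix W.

W = [[1, 0]]

T is on the right of W, so right-multiply by T⁻¹: W = NT⁻¹.
det T = 2; the adjugate gives T⁻¹ = [[2, -9/2], [1, -2]].
W = NT⁻¹ = [[-4, 9]] · [[2, -9/2], [1, -2]] = [[1, 0]].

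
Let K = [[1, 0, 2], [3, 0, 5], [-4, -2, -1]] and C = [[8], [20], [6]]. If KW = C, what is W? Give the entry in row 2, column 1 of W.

Left-multiplying both sides by K⁻¹ gives W = K⁻¹C.
det K = -2; the adjugate gives K⁻¹ = [[-5, 2, 0], [17/2, -7/2, -1/2], [3, -1, 0]].
W = K⁻¹C = [[-5, 2, 0], [17/2, -7/2, -1/2], [3, -1, 0]] · [[8], [20], [6]] = [[0], [-5], [4]].

-5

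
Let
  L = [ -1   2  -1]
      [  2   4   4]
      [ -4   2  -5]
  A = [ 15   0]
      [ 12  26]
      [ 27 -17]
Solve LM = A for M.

Since L multiplies M on the left, M = L⁻¹A.
L has determinant -4; L⁻¹ = [[7, -2, -3], [3/2, -1/4, -1/2], [-5, 3/2, 2]].
M = L⁻¹A = [[7, -2, -3], [3/2, -1/4, -1/2], [-5, 3/2, 2]] · [[15, 0], [12, 26], [27, -17]] = [[0, -1], [6, 2], [-3, 5]].

M = [[0, -1], [6, 2], [-3, 5]]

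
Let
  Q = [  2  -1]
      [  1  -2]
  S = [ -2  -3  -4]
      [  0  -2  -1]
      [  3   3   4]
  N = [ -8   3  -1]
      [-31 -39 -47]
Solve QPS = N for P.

Isolating P: multiply by Q⁻¹ from the left and S⁻¹ from the right, so P = Q⁻¹NS⁻¹.
Q has determinant -3; Q⁻¹ = [[2/3, -1/3], [1/3, -2/3]].
det S = -5, so S⁻¹ = [[1, 0, 1], [3/5, -4/5, 2/5], [-6/5, 3/5, -4/5]].
Q⁻¹N = [[5, 15, 15], [18, 27, 31]].
P = (Q⁻¹N)S⁻¹ = [[-4, -3, -1], [-3, -3, 4]].

P = [[-4, -3, -1], [-3, -3, 4]]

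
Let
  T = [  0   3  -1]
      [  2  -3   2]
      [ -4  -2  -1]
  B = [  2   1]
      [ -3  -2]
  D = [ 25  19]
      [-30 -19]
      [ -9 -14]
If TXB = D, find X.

X = [[-4, -3], [-3, -4], [-2, 1]]

X = T⁻¹DB⁻¹ (apply T⁻¹ on the left and B⁻¹ on the right).
det T = -2; the adjugate gives T⁻¹ = [[-7/2, -5/2, -3/2], [3, 2, 1], [8, 6, 3]].
B has determinant -1; B⁻¹ = [[2, 1], [-3, -2]].
T⁻¹D = [[1, 2], [6, 5], [-7, -4]].
X = (T⁻¹D)B⁻¹ = [[-4, -3], [-3, -4], [-2, 1]].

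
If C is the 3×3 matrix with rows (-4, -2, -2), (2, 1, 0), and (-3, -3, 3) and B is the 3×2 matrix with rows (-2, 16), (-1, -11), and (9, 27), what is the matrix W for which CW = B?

C is on the left of W, so left-multiply by C⁻¹: W = C⁻¹B.
C has determinant 6; C⁻¹ = [[1/2, 2, 1/3], [-1, -3, -2/3], [-1/2, -1, 0]].
W = C⁻¹B = [[1/2, 2, 1/3], [-1, -3, -2/3], [-1/2, -1, 0]] · [[-2, 16], [-1, -11], [9, 27]] = [[0, -5], [-1, -1], [2, 3]].

W = [[0, -5], [-1, -1], [2, 3]]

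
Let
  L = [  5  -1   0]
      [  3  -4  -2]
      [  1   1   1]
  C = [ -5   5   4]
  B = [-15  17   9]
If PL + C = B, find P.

P = [[1, -4, -3]]

PL = B − C = [[-10, 12, 5]].
Right-multiplying both sides by L⁻¹ gives P = (B − C)L⁻¹.
det L = -5; the adjugate gives L⁻¹ = [[2/5, -1/5, -2/5], [1, -1, -2], [-7/5, 6/5, 17/5]].
P = (B − C)L⁻¹ = [[1, -4, -3]].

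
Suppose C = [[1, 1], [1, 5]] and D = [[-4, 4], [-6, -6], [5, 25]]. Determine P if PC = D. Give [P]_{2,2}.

Since C sits to the right of P, P = DC⁻¹.
det C = 4; the adjugate gives C⁻¹ = [[5/4, -1/4], [-1/4, 1/4]].
P = DC⁻¹ = [[-4, 4], [-6, -6], [5, 25]] · [[5/4, -1/4], [-1/4, 1/4]] = [[-6, 2], [-6, 0], [0, 5]].

0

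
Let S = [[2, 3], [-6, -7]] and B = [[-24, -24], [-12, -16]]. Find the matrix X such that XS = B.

S is on the right of X, so right-multiply by S⁻¹: X = BS⁻¹.
det S = 4; the adjugate gives S⁻¹ = [[-7/4, -3/4], [3/2, 1/2]].
X = BS⁻¹ = [[-24, -24], [-12, -16]] · [[-7/4, -3/4], [3/2, 1/2]] = [[6, 6], [-3, 1]].

X = [[6, 6], [-3, 1]]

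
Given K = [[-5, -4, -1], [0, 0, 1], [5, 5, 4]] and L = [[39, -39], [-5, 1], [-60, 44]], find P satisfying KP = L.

P = [[-2, 6], [-6, 2], [-5, 1]]

K is on the left of P, so left-multiply by K⁻¹: P = K⁻¹L.
det K = 5, so K⁻¹ = [[-1, 11/5, -4/5], [1, -3, 1], [0, 1, 0]].
P = K⁻¹L = [[-1, 11/5, -4/5], [1, -3, 1], [0, 1, 0]] · [[39, -39], [-5, 1], [-60, 44]] = [[-2, 6], [-6, 2], [-5, 1]].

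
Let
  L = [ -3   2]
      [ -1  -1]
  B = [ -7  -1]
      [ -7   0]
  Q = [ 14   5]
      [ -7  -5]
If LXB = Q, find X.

Isolating X: multiply by L⁻¹ from the left and B⁻¹ from the right, so X = L⁻¹QB⁻¹.
det L = 5, so L⁻¹ = [[-1/5, -2/5], [1/5, -3/5]].
det B = -7, so B⁻¹ = [[0, -1/7], [-1, 1]].
L⁻¹Q = [[0, 1], [7, 4]].
X = (L⁻¹Q)B⁻¹ = [[-1, 1], [-4, 3]].

X = [[-1, 1], [-4, 3]]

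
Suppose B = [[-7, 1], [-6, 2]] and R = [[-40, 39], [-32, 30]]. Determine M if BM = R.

M = [[6, -6], [2, -3]]

Left-multiplying both sides by B⁻¹ gives M = B⁻¹R.
det B = -8; the adjugate gives B⁻¹ = [[-1/4, 1/8], [-3/4, 7/8]].
M = B⁻¹R = [[-1/4, 1/8], [-3/4, 7/8]] · [[-40, 39], [-32, 30]] = [[6, -6], [2, -3]].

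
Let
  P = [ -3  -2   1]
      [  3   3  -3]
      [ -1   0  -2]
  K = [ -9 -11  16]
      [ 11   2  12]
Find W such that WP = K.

Since P sits to the right of W, W = KP⁻¹.
P has determinant 3; P⁻¹ = [[-2, -4/3, 1], [3, 7/3, -2], [1, 2/3, -1]].
W = KP⁻¹ = [[-9, -11, 16], [11, 2, 12]] · [[-2, -4/3, 1], [3, 7/3, -2], [1, 2/3, -1]] = [[1, -3, -3], [-4, -2, -5]].

W = [[1, -3, -3], [-4, -2, -5]]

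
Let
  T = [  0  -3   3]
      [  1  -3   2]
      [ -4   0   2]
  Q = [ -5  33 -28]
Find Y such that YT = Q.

Y = [[-6, -5, 0]]

Since T sits to the right of Y, Y = QT⁻¹.
det T = -6; the adjugate gives T⁻¹ = [[1, -1, -1/2], [5/3, -2, -1/2], [2, -2, -1/2]].
Y = QT⁻¹ = [[-5, 33, -28]] · [[1, -1, -1/2], [5/3, -2, -1/2], [2, -2, -1/2]] = [[-6, -5, 0]].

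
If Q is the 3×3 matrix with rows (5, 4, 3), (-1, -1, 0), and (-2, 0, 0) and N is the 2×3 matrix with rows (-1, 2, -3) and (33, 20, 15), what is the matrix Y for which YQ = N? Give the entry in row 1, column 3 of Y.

Since Q sits to the right of Y, Y = NQ⁻¹.
det Q = -6; the adjugate gives Q⁻¹ = [[0, 0, -1/2], [0, -1, 1/2], [1/3, 4/3, 1/6]].
Y = NQ⁻¹ = [[-1, 2, -3], [33, 20, 15]] · [[0, 0, -1/2], [0, -1, 1/2], [1/3, 4/3, 1/6]] = [[-1, -6, 1], [5, 0, -4]].

1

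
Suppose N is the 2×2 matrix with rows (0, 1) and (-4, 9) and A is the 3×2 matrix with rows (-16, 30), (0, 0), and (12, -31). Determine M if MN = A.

M = [[-6, 4], [0, 0], [-4, -3]]

Right-multiplying both sides by N⁻¹ gives M = AN⁻¹.
det N = 4, so N⁻¹ = [[9/4, -1/4], [1, 0]].
M = AN⁻¹ = [[-16, 30], [0, 0], [12, -31]] · [[9/4, -1/4], [1, 0]] = [[-6, 4], [0, 0], [-4, -3]].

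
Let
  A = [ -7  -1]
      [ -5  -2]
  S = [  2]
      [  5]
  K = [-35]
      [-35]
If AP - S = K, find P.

AP = K + S = [[-33], [-30]].
A is on the left of P, so left-multiply by A⁻¹: P = A⁻¹(K + S).
det A = 9; the adjugate gives A⁻¹ = [[-2/9, 1/9], [5/9, -7/9]].
P = A⁻¹(K + S) = [[4], [5]].

P = [[4], [5]]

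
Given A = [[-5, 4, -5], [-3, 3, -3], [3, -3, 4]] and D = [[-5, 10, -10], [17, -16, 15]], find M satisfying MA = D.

Since A sits to the right of M, M = DA⁻¹.
A has determinant -3; A⁻¹ = [[-1, 1/3, -1], [-1, 5/3, 0], [0, 1, 1]].
M = DA⁻¹ = [[-5, 10, -10], [17, -16, 15]] · [[-1, 1/3, -1], [-1, 5/3, 0], [0, 1, 1]] = [[-5, 5, -5], [-1, -6, -2]].

M = [[-5, 5, -5], [-1, -6, -2]]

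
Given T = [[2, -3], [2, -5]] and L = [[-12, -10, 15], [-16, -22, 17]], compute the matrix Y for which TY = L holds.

Since T multiplies Y on the left, Y = T⁻¹L.
det T = -4, so T⁻¹ = [[5/4, -3/4], [1/2, -1/2]].
Y = T⁻¹L = [[5/4, -3/4], [1/2, -1/2]] · [[-12, -10, 15], [-16, -22, 17]] = [[-3, 4, 6], [2, 6, -1]].

Y = [[-3, 4, 6], [2, 6, -1]]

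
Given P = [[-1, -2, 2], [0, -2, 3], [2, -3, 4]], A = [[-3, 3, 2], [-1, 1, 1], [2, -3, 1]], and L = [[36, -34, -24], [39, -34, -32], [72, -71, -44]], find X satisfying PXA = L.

X = [[0, -2, 2], [5, -1, -5], [-4, 5, -5]]

Left-multiply by P⁻¹ and right-multiply by A⁻¹: X = P⁻¹LA⁻¹.
det P = -5, so P⁻¹ = [[-1/5, -2/5, 2/5], [-6/5, 8/5, -3/5], [-4/5, 7/5, -2/5]].
det A = -1; the adjugate gives A⁻¹ = [[-4, 9, -1], [-3, 7, -1], [-1, 3, 0]].
P⁻¹L = [[6, -8, 0], [-24, 29, 4], [-3, 8, -8]].
X = (P⁻¹L)A⁻¹ = [[0, -2, 2], [5, -1, -5], [-4, 5, -5]].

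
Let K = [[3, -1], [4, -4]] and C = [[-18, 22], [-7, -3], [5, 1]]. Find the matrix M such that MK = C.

M = [[2, -6], [-5, 2], [3, -1]]

Right-multiplying both sides by K⁻¹ gives M = CK⁻¹.
det K = -8; the adjugate gives K⁻¹ = [[1/2, -1/8], [1/2, -3/8]].
M = CK⁻¹ = [[-18, 22], [-7, -3], [5, 1]] · [[1/2, -1/8], [1/2, -3/8]] = [[2, -6], [-5, 2], [3, -1]].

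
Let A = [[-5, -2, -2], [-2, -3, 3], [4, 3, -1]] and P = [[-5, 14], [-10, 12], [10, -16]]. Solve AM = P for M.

M = [[5, -6], [-5, 4], [-5, 4]]

Left-multiplying both sides by A⁻¹ gives M = A⁻¹P.
A has determinant -2; A⁻¹ = [[3, 4, 6], [-5, -13/2, -19/2], [-3, -7/2, -11/2]].
M = A⁻¹P = [[3, 4, 6], [-5, -13/2, -19/2], [-3, -7/2, -11/2]] · [[-5, 14], [-10, 12], [10, -16]] = [[5, -6], [-5, 4], [-5, 4]].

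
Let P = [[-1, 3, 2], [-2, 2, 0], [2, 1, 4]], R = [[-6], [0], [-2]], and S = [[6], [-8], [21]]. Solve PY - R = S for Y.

PY = S + R = [[0], [-8], [19]].
Left-multiplying both sides by P⁻¹ gives Y = P⁻¹(S + R).
P has determinant 4; P⁻¹ = [[2, -5/2, -1], [2, -2, -1], [-3/2, 7/4, 1]].
Y = P⁻¹(S + R) = [[1], [-3], [5]].

Y = [[1], [-3], [5]]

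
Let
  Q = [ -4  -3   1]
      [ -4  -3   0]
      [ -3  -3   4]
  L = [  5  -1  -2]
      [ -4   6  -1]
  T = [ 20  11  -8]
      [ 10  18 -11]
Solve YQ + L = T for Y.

YQ = T − L = [[15, 12, -6], [14, 12, -10]].
Right-multiplying both sides by Q⁻¹ gives Y = (T − L)Q⁻¹.
Q has determinant 3; Q⁻¹ = [[-4, 3, 1], [16/3, -13/3, -4/3], [1, -1, 0]].
Y = (T − L)Q⁻¹ = [[-2, -1, -1], [-2, 0, -2]].

Y = [[-2, -1, -1], [-2, 0, -2]]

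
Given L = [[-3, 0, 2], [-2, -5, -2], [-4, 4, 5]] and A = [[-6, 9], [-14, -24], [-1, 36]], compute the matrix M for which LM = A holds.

M = [[4, -3], [0, 6], [3, 0]]

Left-multiplying both sides by L⁻¹ gives M = L⁻¹A.
L has determinant -5; L⁻¹ = [[17/5, -8/5, -2], [-18/5, 7/5, 2], [28/5, -12/5, -3]].
M = L⁻¹A = [[17/5, -8/5, -2], [-18/5, 7/5, 2], [28/5, -12/5, -3]] · [[-6, 9], [-14, -24], [-1, 36]] = [[4, -3], [0, 6], [3, 0]].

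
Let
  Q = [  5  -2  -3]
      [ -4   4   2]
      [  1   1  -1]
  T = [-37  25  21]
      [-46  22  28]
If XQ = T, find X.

X = [[-2, 6, -3], [-4, 5, -6]]

Right-multiplying both sides by Q⁻¹ gives X = TQ⁻¹.
Q has determinant -2; Q⁻¹ = [[3, 5/2, -4], [1, 1, -1], [4, 7/2, -6]].
X = TQ⁻¹ = [[-37, 25, 21], [-46, 22, 28]] · [[3, 5/2, -4], [1, 1, -1], [4, 7/2, -6]] = [[-2, 6, -3], [-4, 5, -6]].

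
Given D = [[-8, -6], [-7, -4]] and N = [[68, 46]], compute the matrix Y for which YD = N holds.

D is on the right of Y, so right-multiply by D⁻¹: Y = ND⁻¹.
det D = -10; the adjugate gives D⁻¹ = [[2/5, -3/5], [-7/10, 4/5]].
Y = ND⁻¹ = [[68, 46]] · [[2/5, -3/5], [-7/10, 4/5]] = [[-5, -4]].

Y = [[-5, -4]]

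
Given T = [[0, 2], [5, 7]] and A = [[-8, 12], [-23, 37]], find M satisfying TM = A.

Left-multiplying both sides by T⁻¹ gives M = T⁻¹A.
T has determinant -10; T⁻¹ = [[-7/10, 1/5], [1/2, 0]].
M = T⁻¹A = [[-7/10, 1/5], [1/2, 0]] · [[-8, 12], [-23, 37]] = [[1, -1], [-4, 6]].

M = [[1, -1], [-4, 6]]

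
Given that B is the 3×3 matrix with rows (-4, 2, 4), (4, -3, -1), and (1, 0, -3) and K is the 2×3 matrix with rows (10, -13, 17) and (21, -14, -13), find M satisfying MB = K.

Since B sits to the right of M, M = KB⁻¹.
det B = -2, so B⁻¹ = [[-9/2, -3, -5], [-11/2, -4, -6], [-3/2, -1, -2]].
M = KB⁻¹ = [[10, -13, 17], [21, -14, -13]] · [[-9/2, -3, -5], [-11/2, -4, -6], [-3/2, -1, -2]] = [[1, 5, -6], [2, 6, 5]].

M = [[1, 5, -6], [2, 6, 5]]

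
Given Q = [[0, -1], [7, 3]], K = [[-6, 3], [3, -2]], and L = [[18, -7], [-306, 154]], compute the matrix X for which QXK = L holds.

X = [[5, -2], [5, 4]]

Left-multiply by Q⁻¹ and right-multiply by K⁻¹: X = Q⁻¹LK⁻¹.
Q has determinant 7; Q⁻¹ = [[3/7, 1/7], [-1, 0]].
det K = 3; the adjugate gives K⁻¹ = [[-2/3, -1], [-1, -2]].
Q⁻¹L = [[-36, 19], [-18, 7]].
X = (Q⁻¹L)K⁻¹ = [[5, -2], [5, 4]].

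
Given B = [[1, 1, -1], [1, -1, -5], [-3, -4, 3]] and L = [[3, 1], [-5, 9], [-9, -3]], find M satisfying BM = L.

M = [[5, -1], [0, 0], [2, -2]]

Since B multiplies M on the left, M = B⁻¹L.
det B = -4, so B⁻¹ = [[23/4, -1/4, 3/2], [-3, 0, -1], [7/4, -1/4, 1/2]].
M = B⁻¹L = [[23/4, -1/4, 3/2], [-3, 0, -1], [7/4, -1/4, 1/2]] · [[3, 1], [-5, 9], [-9, -3]] = [[5, -1], [0, 0], [2, -2]].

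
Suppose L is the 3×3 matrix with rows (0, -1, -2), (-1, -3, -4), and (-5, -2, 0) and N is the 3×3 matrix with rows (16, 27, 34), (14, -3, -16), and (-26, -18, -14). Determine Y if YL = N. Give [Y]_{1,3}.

L is on the right of Y, so right-multiply by L⁻¹: Y = NL⁻¹.
L has determinant 6; L⁻¹ = [[-4/3, 2/3, -1/3], [10/3, -5/3, 1/3], [-13/6, 5/6, -1/6]].
Y = NL⁻¹ = [[16, 27, 34], [14, -3, -16], [-26, -18, -14]] · [[-4/3, 2/3, -1/3], [10/3, -5/3, 1/3], [-13/6, 5/6, -1/6]] = [[-5, -6, -2], [6, 1, -3], [5, 1, 5]].

-2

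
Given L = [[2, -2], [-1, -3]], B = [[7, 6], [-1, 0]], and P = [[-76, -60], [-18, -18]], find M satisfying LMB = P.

M = [[-3, 3], [2, 0]]

M = L⁻¹PB⁻¹ (apply L⁻¹ on the left and B⁻¹ on the right).
det L = -8, so L⁻¹ = [[3/8, -1/4], [-1/8, -1/4]].
B has determinant 6; B⁻¹ = [[0, -1], [1/6, 7/6]].
L⁻¹P = [[-24, -18], [14, 12]].
M = (L⁻¹P)B⁻¹ = [[-3, 3], [2, 0]].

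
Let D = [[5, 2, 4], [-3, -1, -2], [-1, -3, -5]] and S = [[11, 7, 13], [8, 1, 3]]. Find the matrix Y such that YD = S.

Y = [[2, 0, -1], [3, 2, 1]]

Right-multiplying both sides by D⁻¹ gives Y = SD⁻¹.
det D = 1, so D⁻¹ = [[-1, -2, 0], [-13, -21, -2], [8, 13, 1]].
Y = SD⁻¹ = [[11, 7, 13], [8, 1, 3]] · [[-1, -2, 0], [-13, -21, -2], [8, 13, 1]] = [[2, 0, -1], [3, 2, 1]].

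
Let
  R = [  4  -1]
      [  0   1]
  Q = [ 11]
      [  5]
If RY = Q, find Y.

Y = [[4], [5]]

R is on the left of Y, so left-multiply by R⁻¹: Y = R⁻¹Q.
det R = 4, so R⁻¹ = [[1/4, 1/4], [0, 1]].
Y = R⁻¹Q = [[1/4, 1/4], [0, 1]] · [[11], [5]] = [[4], [5]].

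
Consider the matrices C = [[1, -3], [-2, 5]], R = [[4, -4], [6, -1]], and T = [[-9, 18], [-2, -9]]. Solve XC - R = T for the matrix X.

XC = T + R = [[-5, 14], [4, -10]].
Since C sits to the right of X, X = (T + R)C⁻¹.
det C = -1, so C⁻¹ = [[-5, -3], [-2, -1]].
X = (T + R)C⁻¹ = [[-3, 1], [0, -2]].

X = [[-3, 1], [0, -2]]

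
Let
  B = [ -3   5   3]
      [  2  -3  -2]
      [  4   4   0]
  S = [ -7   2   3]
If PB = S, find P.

P = [[3, 3, -1]]

B is on the right of P, so right-multiply by B⁻¹: P = SB⁻¹.
det B = -4, so B⁻¹ = [[-2, -3, 1/4], [2, 3, 0], [-5, -8, 1/4]].
P = SB⁻¹ = [[-7, 2, 3]] · [[-2, -3, 1/4], [2, 3, 0], [-5, -8, 1/4]] = [[3, 3, -1]].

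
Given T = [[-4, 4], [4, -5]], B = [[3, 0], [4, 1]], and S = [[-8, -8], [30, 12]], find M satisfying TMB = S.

M = [[-4, -2], [-2, -4]]

Left-multiply by T⁻¹ and right-multiply by B⁻¹: M = T⁻¹SB⁻¹.
det T = 4, so T⁻¹ = [[-5/4, -1], [-1, -1]].
det B = 3, so B⁻¹ = [[1/3, 0], [-4/3, 1]].
T⁻¹S = [[-20, -2], [-22, -4]].
M = (T⁻¹S)B⁻¹ = [[-4, -2], [-2, -4]].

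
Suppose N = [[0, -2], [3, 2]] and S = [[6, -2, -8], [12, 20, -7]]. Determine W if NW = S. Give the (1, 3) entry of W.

-5

Since N multiplies W on the left, W = N⁻¹S.
det N = 6; the adjugate gives N⁻¹ = [[1/3, 1/3], [-1/2, 0]].
W = N⁻¹S = [[1/3, 1/3], [-1/2, 0]] · [[6, -2, -8], [12, 20, -7]] = [[6, 6, -5], [-3, 1, 4]].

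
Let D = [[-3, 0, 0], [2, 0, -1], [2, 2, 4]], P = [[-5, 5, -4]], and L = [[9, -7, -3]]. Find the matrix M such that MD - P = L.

MD = L + P = [[4, -2, -7]].
D is on the right of M, so right-multiply by D⁻¹: M = (L + P)D⁻¹.
det D = -6; the adjugate gives D⁻¹ = [[-1/3, 0, 0], [5/3, 2, 1/2], [-2/3, -1, 0]].
M = (L + P)D⁻¹ = [[0, 3, -1]].

M = [[0, 3, -1]]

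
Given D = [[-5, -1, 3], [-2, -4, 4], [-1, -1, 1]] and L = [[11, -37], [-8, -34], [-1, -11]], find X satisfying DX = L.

X = [[-2, 5], [5, 3], [2, -3]]

Left-multiplying both sides by D⁻¹ gives X = D⁻¹L.
D has determinant -4; D⁻¹ = [[0, 1/2, -2], [1/2, 1/2, -7/2], [1/2, 1, -9/2]].
X = D⁻¹L = [[0, 1/2, -2], [1/2, 1/2, -7/2], [1/2, 1, -9/2]] · [[11, -37], [-8, -34], [-1, -11]] = [[-2, 5], [5, 3], [2, -3]].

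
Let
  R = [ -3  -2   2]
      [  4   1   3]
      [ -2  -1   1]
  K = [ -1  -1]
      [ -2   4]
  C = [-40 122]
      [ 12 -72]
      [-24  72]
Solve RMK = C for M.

M = [[2, -5], [5, -3], [1, 3]]

Left-multiply by R⁻¹ and right-multiply by K⁻¹: M = R⁻¹CK⁻¹.
det R = 4; the adjugate gives R⁻¹ = [[1, 0, -2], [-5/2, 1/4, 17/4], [-1/2, 1/4, 5/4]].
K has determinant -6; K⁻¹ = [[-2/3, -1/6], [-1/3, 1/6]].
R⁻¹C = [[8, -22], [1, -17], [-7, 11]].
M = (R⁻¹C)K⁻¹ = [[2, -5], [5, -3], [1, 3]].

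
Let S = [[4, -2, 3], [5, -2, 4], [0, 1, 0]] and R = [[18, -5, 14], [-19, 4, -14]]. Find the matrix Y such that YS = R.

Since S sits to the right of Y, Y = RS⁻¹.
det S = -1; the adjugate gives S⁻¹ = [[4, -3, 2], [0, 0, 1], [-5, 4, -2]].
Y = RS⁻¹ = [[18, -5, 14], [-19, 4, -14]] · [[4, -3, 2], [0, 0, 1], [-5, 4, -2]] = [[2, 2, 3], [-6, 1, -6]].

Y = [[2, 2, 3], [-6, 1, -6]]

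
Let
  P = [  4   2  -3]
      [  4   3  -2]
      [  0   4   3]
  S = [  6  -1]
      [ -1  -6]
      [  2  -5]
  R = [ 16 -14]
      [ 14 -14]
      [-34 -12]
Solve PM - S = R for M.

M = [[5, -5], [-5, -2], [-4, -3]]

PM = R + S = [[22, -15], [13, -20], [-32, -17]].
Left-multiplying both sides by P⁻¹ gives M = P⁻¹(R + S).
det P = -4; the adjugate gives P⁻¹ = [[-17/4, 9/2, -5/4], [3, -3, 1], [-4, 4, -1]].
M = P⁻¹(R + S) = [[5, -5], [-5, -2], [-4, -3]].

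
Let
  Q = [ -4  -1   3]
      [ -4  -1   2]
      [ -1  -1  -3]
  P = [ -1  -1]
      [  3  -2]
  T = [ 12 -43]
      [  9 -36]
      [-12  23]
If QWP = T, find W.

W = [[-4, -2], [4, 3], [3, 2]]

Isolating W: multiply by Q⁻¹ from the left and P⁻¹ from the right, so W = Q⁻¹TP⁻¹.
det Q = 3, so Q⁻¹ = [[5/3, -2, 1/3], [-14/3, 5, -4/3], [1, -1, 0]].
P has determinant 5; P⁻¹ = [[-2/5, 1/5], [-3/5, -1/5]].
Q⁻¹T = [[-2, 8], [5, -10], [3, -7]].
W = (Q⁻¹T)P⁻¹ = [[-4, -2], [4, 3], [3, 2]].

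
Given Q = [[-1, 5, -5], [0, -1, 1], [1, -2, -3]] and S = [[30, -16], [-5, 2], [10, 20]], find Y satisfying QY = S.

Left-multiplying both sides by Q⁻¹ gives Y = Q⁻¹S.
det Q = -5, so Q⁻¹ = [[-1, -5, 0], [-1/5, -8/5, -1/5], [-1/5, -3/5, -1/5]].
Y = Q⁻¹S = [[-1, -5, 0], [-1/5, -8/5, -1/5], [-1/5, -3/5, -1/5]] · [[30, -16], [-5, 2], [10, 20]] = [[-5, 6], [0, -4], [-5, -2]].

Y = [[-5, 6], [0, -4], [-5, -2]]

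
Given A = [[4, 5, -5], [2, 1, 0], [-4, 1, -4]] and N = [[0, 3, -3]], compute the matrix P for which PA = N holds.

P = [[-1, 6, 2]]

A is on the right of P, so right-multiply by A⁻¹: P = NA⁻¹.
det A = -6; the adjugate gives A⁻¹ = [[2/3, -5/2, -5/6], [-4/3, 6, 5/3], [-1, 4, 1]].
P = NA⁻¹ = [[0, 3, -3]] · [[2/3, -5/2, -5/6], [-4/3, 6, 5/3], [-1, 4, 1]] = [[-1, 6, 2]].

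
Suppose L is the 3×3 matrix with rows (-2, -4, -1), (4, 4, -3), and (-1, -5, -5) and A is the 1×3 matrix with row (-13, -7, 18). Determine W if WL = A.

L is on the right of W, so right-multiply by L⁻¹: W = AL⁻¹.
det L = -6, so L⁻¹ = [[35/6, 5/2, -8/3], [-23/6, -3/2, 5/3], [8/3, 1, -4/3]].
W = AL⁻¹ = [[-13, -7, 18]] · [[35/6, 5/2, -8/3], [-23/6, -3/2, 5/3], [8/3, 1, -4/3]] = [[-1, -4, -1]].

W = [[-1, -4, -1]]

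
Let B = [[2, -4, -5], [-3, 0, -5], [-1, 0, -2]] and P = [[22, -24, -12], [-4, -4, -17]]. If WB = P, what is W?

Right-multiplying both sides by B⁻¹ gives W = PB⁻¹.
B has determinant 4; B⁻¹ = [[0, -2, 5], [-1/4, -9/4, 25/4], [0, 1, -3]].
W = PB⁻¹ = [[22, -24, -12], [-4, -4, -17]] · [[0, -2, 5], [-1/4, -9/4, 25/4], [0, 1, -3]] = [[6, -2, -4], [1, 0, 6]].

W = [[6, -2, -4], [1, 0, 6]]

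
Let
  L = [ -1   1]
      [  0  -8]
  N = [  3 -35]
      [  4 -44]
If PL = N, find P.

P = [[-3, 4], [-4, 5]]

Right-multiplying both sides by L⁻¹ gives P = NL⁻¹.
L has determinant 8; L⁻¹ = [[-1, -1/8], [0, -1/8]].
P = NL⁻¹ = [[3, -35], [4, -44]] · [[-1, -1/8], [0, -1/8]] = [[-3, 4], [-4, 5]].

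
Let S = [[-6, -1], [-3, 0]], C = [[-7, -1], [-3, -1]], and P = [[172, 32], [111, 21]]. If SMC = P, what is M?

M = [[4, 3], [-5, -5]]

Isolating M: multiply by S⁻¹ from the left and C⁻¹ from the right, so M = S⁻¹PC⁻¹.
det S = -3; the adjugate gives S⁻¹ = [[0, -1/3], [-1, 2]].
det C = 4, so C⁻¹ = [[-1/4, 1/4], [3/4, -7/4]].
S⁻¹P = [[-37, -7], [50, 10]].
M = (S⁻¹P)C⁻¹ = [[4, 3], [-5, -5]].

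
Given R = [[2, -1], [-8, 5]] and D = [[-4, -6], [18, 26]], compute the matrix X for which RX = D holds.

X = [[-1, -2], [2, 2]]

R is on the left of X, so left-multiply by R⁻¹: X = R⁻¹D.
det R = 2; the adjugate gives R⁻¹ = [[5/2, 1/2], [4, 1]].
X = R⁻¹D = [[5/2, 1/2], [4, 1]] · [[-4, -6], [18, 26]] = [[-1, -2], [2, 2]].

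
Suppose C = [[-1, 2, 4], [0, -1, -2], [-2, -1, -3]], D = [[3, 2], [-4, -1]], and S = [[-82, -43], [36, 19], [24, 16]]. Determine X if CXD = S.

X = [[2, -1], [0, 5], [-4, -1]]

X = C⁻¹SD⁻¹ (apply C⁻¹ on the left and D⁻¹ on the right).
C has determinant -1; C⁻¹ = [[-1, -2, 0], [-4, -11, 2], [2, 5, -1]].
det D = 5, so D⁻¹ = [[-1/5, -2/5], [4/5, 3/5]].
C⁻¹S = [[10, 5], [-20, -5], [-8, -7]].
X = (C⁻¹S)D⁻¹ = [[2, -1], [0, 5], [-4, -1]].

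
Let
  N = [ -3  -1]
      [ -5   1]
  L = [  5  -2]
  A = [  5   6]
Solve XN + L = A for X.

XN = A − L = [[0, 8]].
Right-multiplying both sides by N⁻¹ gives X = (A − L)N⁻¹.
det N = -8, so N⁻¹ = [[-1/8, -1/8], [-5/8, 3/8]].
X = (A − L)N⁻¹ = [[-5, 3]].

X = [[-5, 3]]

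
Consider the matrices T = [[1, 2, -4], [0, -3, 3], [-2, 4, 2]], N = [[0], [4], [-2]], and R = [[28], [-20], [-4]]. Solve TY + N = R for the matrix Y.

Y = [[2], [3], [-5]]

TY = R − N = [[28], [-24], [-2]].
Since T multiplies Y on the left, Y = T⁻¹(R − N).
det T = -6; the adjugate gives T⁻¹ = [[3, 10/3, 1], [1, 1, 1/2], [1, 4/3, 1/2]].
Y = T⁻¹(R − N) = [[2], [3], [-5]].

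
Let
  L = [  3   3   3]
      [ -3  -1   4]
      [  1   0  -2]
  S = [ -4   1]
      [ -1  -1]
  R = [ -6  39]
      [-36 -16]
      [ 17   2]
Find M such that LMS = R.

M = L⁻¹RS⁻¹ (apply L⁻¹ on the left and S⁻¹ on the right).
L has determinant 3; L⁻¹ = [[2/3, 2, 5], [-2/3, -3, -7], [1/3, 1, 2]].
S has determinant 5; S⁻¹ = [[-1/5, -1/5], [1/5, -4/5]].
L⁻¹R = [[9, 4], [-7, 8], [-4, 1]].
M = (L⁻¹R)S⁻¹ = [[-1, -5], [3, -5], [1, 0]].

M = [[-1, -5], [3, -5], [1, 0]]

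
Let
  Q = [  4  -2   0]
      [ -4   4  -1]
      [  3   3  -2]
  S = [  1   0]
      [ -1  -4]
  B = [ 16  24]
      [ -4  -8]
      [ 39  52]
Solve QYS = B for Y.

Y = Q⁻¹BS⁻¹ (apply Q⁻¹ on the left and S⁻¹ on the right).
Q has determinant 2; Q⁻¹ = [[-5/2, -2, 1], [-11/2, -4, 2], [-12, -9, 4]].
S has determinant -4; S⁻¹ = [[1, 0], [-1/4, -1/4]].
Q⁻¹B = [[7, 8], [6, 4], [0, -8]].
Y = (Q⁻¹B)S⁻¹ = [[5, -2], [5, -1], [2, 2]].

Y = [[5, -2], [5, -1], [2, 2]]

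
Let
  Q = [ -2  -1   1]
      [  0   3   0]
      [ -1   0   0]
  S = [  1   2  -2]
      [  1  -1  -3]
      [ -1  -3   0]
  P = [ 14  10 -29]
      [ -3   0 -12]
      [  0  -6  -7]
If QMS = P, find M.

Isolating M: multiply by Q⁻¹ from the left and S⁻¹ from the right, so M = Q⁻¹PS⁻¹.
det Q = 3, so Q⁻¹ = [[0, 0, -1], [0, 1/3, 0], [1, 1/3, -2]].
det S = 5, so S⁻¹ = [[-9/5, 6/5, -8/5], [3/5, -2/5, 1/5], [-4/5, 1/5, -3/5]].
Q⁻¹P = [[0, 6, 7], [-1, 0, -4], [13, 22, -19]].
M = (Q⁻¹P)S⁻¹ = [[-2, -1, -3], [5, -2, 4], [5, 3, -5]].

M = [[-2, -1, -3], [5, -2, 4], [5, 3, -5]]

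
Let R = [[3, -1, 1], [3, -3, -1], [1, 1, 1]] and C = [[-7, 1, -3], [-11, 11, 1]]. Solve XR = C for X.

Since R sits to the right of X, X = CR⁻¹.
det R = 4; the adjugate gives R⁻¹ = [[-1/2, 1/2, 1], [-1, 1/2, 3/2], [3/2, -1, -3/2]].
X = CR⁻¹ = [[-7, 1, -3], [-11, 11, 1]] · [[-1/2, 1/2, 1], [-1, 1/2, 3/2], [3/2, -1, -3/2]] = [[-2, 0, -1], [-4, -1, 4]].

X = [[-2, 0, -1], [-4, -1, 4]]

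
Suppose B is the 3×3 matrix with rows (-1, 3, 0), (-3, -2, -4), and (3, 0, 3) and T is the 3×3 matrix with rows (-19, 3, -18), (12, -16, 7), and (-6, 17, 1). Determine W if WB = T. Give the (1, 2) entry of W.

Since B sits to the right of W, W = TB⁻¹.
B has determinant -3; B⁻¹ = [[2, 3, 4], [1, 1, 4/3], [-2, -3, -11/3]].
W = TB⁻¹ = [[-19, 3, -18], [12, -16, 7], [-6, 17, 1]] · [[2, 3, 4], [1, 1, 4/3], [-2, -3, -11/3]] = [[1, 0, -6], [-6, -1, 1], [3, -4, -5]].

0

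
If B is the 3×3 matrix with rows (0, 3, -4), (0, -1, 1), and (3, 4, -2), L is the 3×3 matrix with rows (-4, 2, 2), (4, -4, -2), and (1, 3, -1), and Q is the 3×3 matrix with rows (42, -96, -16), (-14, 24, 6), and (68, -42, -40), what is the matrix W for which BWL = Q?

W = [[5, 5, 4], [-3, 0, 2], [-4, -5, 4]]

Isolating W: multiply by B⁻¹ from the left and L⁻¹ from the right, so W = B⁻¹QL⁻¹.
B has determinant -3; B⁻¹ = [[2/3, 10/3, 1/3], [-1, -4, 0], [-1, -3, 0]].
L has determinant -4; L⁻¹ = [[-5/2, -2, -1], [-1/2, -1/2, 0], [-4, -7/2, -2]].
B⁻¹Q = [[4, 2, -4], [14, 0, -8], [0, 24, -2]].
W = (B⁻¹Q)L⁻¹ = [[5, 5, 4], [-3, 0, 2], [-4, -5, 4]].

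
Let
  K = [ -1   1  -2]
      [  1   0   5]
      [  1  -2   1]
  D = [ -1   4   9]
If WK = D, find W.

W = [[6, 4, 1]]

Right-multiplying both sides by K⁻¹ gives W = DK⁻¹.
det K = -2, so K⁻¹ = [[-5, -3/2, -5/2], [-2, -1/2, -3/2], [1, 1/2, 1/2]].
W = DK⁻¹ = [[-1, 4, 9]] · [[-5, -3/2, -5/2], [-2, -1/2, -3/2], [1, 1/2, 1/2]] = [[6, 4, 1]].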